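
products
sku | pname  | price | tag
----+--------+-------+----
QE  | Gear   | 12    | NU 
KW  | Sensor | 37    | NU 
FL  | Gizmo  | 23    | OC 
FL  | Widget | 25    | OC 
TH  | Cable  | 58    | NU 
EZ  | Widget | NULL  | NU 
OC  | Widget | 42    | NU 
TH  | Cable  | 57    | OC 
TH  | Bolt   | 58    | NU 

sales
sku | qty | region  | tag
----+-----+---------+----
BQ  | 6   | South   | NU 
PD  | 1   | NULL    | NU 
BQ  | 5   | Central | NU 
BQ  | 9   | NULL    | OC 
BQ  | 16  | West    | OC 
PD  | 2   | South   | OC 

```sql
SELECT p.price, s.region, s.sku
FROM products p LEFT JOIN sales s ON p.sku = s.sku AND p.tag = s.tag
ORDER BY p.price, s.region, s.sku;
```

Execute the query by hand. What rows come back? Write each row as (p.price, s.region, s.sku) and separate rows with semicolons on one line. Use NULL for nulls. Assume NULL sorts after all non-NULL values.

LEFT JOIN keeps every row from `products`; unmatched rows get NULL for `sales`'s columns.
Matching on p.sku = s.sku AND p.tag = s.tag.
- p row (sku=QE, tag=NU): no match → kept, s columns NULL.
- p row (sku=KW, tag=NU): no match → kept, s columns NULL.
- p row (sku=FL, tag=OC): no match → kept, s columns NULL.
- p row (sku=FL, tag=OC): no match → kept, s columns NULL.
- p row (sku=TH, tag=NU): no match → kept, s columns NULL.
- p row (sku=EZ, tag=NU): no match → kept, s columns NULL.
- p row (sku=OC, tag=NU): no match → kept, s columns NULL.
- p row (sku=TH, tag=OC): no match → kept, s columns NULL.
- p row (sku=TH, tag=NU): no match → kept, s columns NULL.
After projecting and ordering:
p.price | s.region | s.sku
12 | NULL | NULL
23 | NULL | NULL
25 | NULL | NULL
37 | NULL | NULL
42 | NULL | NULL
57 | NULL | NULL
58 | NULL | NULL
58 | NULL | NULL
NULL | NULL | NULL

(12, NULL, NULL); (23, NULL, NULL); (25, NULL, NULL); (37, NULL, NULL); (42, NULL, NULL); (57, NULL, NULL); (58, NULL, NULL); (58, NULL, NULL); (NULL, NULL, NULL)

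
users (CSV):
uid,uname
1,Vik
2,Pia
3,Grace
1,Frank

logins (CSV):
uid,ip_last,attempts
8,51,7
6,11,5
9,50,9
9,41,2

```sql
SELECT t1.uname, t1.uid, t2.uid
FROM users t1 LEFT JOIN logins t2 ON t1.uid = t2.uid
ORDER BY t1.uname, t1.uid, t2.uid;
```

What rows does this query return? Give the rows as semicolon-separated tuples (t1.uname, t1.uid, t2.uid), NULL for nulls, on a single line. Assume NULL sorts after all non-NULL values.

(Frank, 1, NULL); (Grace, 3, NULL); (Pia, 2, NULL); (Vik, 1, NULL)

LEFT JOIN keeps every row from `users`; unmatched rows get NULL for `logins`'s columns.
Matching on t1.uid = t2.uid.
Matched pairs: 0; unmatched t1 rows kept: 4.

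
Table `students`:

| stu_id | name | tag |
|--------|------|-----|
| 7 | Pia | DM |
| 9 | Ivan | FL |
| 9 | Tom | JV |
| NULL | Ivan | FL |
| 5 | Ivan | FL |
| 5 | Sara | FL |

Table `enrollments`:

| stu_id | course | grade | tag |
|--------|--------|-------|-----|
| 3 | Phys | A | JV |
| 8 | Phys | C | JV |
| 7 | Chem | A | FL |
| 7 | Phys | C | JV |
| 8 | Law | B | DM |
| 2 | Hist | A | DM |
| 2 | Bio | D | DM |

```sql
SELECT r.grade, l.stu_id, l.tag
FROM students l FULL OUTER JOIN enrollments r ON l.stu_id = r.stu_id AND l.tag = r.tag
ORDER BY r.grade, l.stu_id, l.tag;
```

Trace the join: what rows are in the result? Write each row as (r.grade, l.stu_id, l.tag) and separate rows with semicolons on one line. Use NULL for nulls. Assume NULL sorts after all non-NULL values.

(A, NULL, NULL); (A, NULL, NULL); (A, NULL, NULL); (B, NULL, NULL); (C, NULL, NULL); (C, NULL, NULL); (D, NULL, NULL); (NULL, 5, FL); (NULL, 5, FL); (NULL, 7, DM); (NULL, 9, FL); (NULL, 9, JV); (NULL, NULL, FL)

FULL OUTER JOIN keeps every row from both sides; unmatched rows get NULL for the other side's columns.
Matching on l.stu_id = r.stu_id AND l.tag = r.tag. A NULL in a compared column never satisfies the condition.
Matched pairs: 0; unmatched l rows kept: 6; unmatched r rows kept: 7.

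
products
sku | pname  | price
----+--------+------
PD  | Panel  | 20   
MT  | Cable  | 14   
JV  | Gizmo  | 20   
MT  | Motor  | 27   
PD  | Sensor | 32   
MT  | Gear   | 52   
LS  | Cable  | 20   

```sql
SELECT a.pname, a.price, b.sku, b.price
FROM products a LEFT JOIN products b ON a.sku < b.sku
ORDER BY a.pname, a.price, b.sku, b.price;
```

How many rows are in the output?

19

LEFT JOIN keeps every row from `products a`; unmatched rows get NULL for `products b`'s columns.
Matching on a.sku < b.sku.
- a row (sku=PD): no match → kept, b columns NULL.
- a row (sku=MT): matches 2 b row(s) → 2 output row(s).
- a row (sku=JV): matches 6 b row(s) → 6 output row(s).
- a row (sku=MT): matches 2 b row(s) → 2 output row(s).
- a row (sku=PD): no match → kept, b columns NULL.
- a row (sku=MT): matches 2 b row(s) → 2 output row(s).
- a row (sku=LS): matches 5 b row(s) → 5 output row(s).
Total: 17 matched + 2 padded = 19 rows.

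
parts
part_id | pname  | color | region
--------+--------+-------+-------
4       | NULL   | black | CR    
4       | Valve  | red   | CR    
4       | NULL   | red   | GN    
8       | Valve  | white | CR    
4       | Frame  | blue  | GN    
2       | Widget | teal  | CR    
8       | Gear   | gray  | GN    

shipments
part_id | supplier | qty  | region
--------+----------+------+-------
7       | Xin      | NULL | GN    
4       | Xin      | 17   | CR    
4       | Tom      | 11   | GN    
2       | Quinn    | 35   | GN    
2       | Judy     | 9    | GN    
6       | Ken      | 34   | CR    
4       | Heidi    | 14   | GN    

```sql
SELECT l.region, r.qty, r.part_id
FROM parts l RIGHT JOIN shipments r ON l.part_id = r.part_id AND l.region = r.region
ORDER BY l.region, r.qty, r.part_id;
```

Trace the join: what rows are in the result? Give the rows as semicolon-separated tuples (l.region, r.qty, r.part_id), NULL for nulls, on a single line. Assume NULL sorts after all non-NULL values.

RIGHT JOIN keeps every row from `shipments`; unmatched rows get NULL for `parts`'s columns.
Matching on l.part_id = r.part_id AND l.region = r.region.
- part_id=4, region=CR: 1 matching r row(s), so 1 row(s) emitted.
- part_id=4, region=CR: 1 matching r row(s), so 1 row(s) emitted.
- part_id=4, region=GN: 2 matching r row(s), so 2 row(s) emitted.
- part_id=8, region=CR: no matching r row.
- part_id=4, region=GN: 2 matching r row(s), so 2 row(s) emitted.
- part_id=2, region=CR: no matching r row.
- part_id=8, region=GN: no matching r row.
- 4 r row(s) had no l match → kept, l columns NULL.
After projecting and ordering:
l.region | r.qty | r.part_id
CR | 17 | 4
CR | 17 | 4
GN | 11 | 4
GN | 11 | 4
GN | 14 | 4
GN | 14 | 4
NULL | 9 | 2
NULL | 34 | 6
NULL | 35 | 2
NULL | NULL | 7

(CR, 17, 4); (CR, 17, 4); (GN, 11, 4); (GN, 11, 4); (GN, 14, 4); (GN, 14, 4); (NULL, 9, 2); (NULL, 34, 6); (NULL, 35, 2); (NULL, NULL, 7)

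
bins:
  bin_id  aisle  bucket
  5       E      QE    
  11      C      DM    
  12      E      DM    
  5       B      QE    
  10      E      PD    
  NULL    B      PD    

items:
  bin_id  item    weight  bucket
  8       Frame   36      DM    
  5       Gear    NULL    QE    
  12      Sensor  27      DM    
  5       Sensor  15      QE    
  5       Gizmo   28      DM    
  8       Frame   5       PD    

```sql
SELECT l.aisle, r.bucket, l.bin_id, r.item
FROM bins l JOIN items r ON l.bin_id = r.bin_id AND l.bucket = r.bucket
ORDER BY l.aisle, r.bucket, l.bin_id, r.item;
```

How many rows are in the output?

INNER JOIN keeps only pairs where the ON condition holds.
Matching on l.bin_id = r.bin_id AND l.bucket = r.bucket. A NULL in a compared column never satisfies the condition.
Matched pairs: 5.
Total: 5 rows.

5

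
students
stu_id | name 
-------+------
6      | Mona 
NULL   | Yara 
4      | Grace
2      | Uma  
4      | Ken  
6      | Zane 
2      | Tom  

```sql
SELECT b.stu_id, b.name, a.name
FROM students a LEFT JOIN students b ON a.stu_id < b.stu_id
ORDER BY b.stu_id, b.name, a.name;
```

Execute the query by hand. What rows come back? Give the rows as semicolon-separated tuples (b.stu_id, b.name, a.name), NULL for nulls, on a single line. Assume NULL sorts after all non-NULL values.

(4, Grace, Tom); (4, Grace, Uma); (4, Ken, Tom); (4, Ken, Uma); (6, Mona, Grace); (6, Mona, Ken); (6, Mona, Tom); (6, Mona, Uma); (6, Zane, Grace); (6, Zane, Ken); (6, Zane, Tom); (6, Zane, Uma); (NULL, NULL, Mona); (NULL, NULL, Yara); (NULL, NULL, Zane)

LEFT JOIN keeps every row from `students a`; unmatched rows get NULL for `students b`'s columns.
Matching on a.stu_id < b.stu_id. A NULL in a compared column never satisfies the condition.
- a[0] stu_id=6 → no match; kept with NULLs on the b side.
- a[1] stu_id=NULL → no match; kept with NULLs on the b side.
- a[2] stu_id=4 → 2 match(es) in b → 2 row(s).
- a[3] stu_id=2 → 4 match(es) in b → 4 row(s).
- a[4] stu_id=4 → 2 match(es) in b → 2 row(s).
- a[5] stu_id=6 → no match; kept with NULLs on the b side.
- a[6] stu_id=2 → 4 match(es) in b → 4 row(s).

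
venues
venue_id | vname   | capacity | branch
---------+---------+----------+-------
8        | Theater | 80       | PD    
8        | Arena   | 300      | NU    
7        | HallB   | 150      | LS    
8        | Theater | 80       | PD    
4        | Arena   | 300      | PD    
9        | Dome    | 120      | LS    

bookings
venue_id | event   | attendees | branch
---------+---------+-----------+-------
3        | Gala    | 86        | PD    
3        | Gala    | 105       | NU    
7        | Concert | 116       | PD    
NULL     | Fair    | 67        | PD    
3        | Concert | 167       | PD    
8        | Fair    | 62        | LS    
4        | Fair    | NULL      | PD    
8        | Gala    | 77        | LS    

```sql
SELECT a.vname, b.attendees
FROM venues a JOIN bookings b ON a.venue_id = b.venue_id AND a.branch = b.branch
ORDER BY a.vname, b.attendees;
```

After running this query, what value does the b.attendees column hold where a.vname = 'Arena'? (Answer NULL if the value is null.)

NULL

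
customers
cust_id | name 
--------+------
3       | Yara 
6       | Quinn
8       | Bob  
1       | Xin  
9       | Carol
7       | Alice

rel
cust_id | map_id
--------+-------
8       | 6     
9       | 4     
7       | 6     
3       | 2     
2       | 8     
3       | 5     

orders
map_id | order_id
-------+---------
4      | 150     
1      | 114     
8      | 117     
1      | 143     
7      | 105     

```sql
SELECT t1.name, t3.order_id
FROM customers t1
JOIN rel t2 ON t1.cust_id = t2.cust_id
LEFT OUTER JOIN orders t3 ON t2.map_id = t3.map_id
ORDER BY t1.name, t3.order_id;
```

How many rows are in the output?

5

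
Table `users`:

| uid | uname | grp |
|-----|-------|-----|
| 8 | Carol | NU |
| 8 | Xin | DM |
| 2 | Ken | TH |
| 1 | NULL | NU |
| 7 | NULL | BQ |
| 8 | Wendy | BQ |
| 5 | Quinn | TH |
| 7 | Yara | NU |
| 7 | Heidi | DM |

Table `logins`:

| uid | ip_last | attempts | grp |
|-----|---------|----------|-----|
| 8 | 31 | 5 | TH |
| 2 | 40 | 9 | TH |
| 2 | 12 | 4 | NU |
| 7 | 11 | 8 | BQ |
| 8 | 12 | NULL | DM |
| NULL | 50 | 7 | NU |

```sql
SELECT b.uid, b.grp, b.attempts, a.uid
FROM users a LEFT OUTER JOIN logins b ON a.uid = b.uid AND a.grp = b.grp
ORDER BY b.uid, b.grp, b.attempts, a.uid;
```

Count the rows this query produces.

9

LEFT JOIN keeps every row from `users`; unmatched rows get NULL for `logins`'s columns.
Matching on a.uid = b.uid AND a.grp = b.grp. A NULL in a compared column never satisfies the condition.
Matched pairs: 3; unmatched a rows kept: 6.
Total: 3 matched + 6 padded = 9 rows.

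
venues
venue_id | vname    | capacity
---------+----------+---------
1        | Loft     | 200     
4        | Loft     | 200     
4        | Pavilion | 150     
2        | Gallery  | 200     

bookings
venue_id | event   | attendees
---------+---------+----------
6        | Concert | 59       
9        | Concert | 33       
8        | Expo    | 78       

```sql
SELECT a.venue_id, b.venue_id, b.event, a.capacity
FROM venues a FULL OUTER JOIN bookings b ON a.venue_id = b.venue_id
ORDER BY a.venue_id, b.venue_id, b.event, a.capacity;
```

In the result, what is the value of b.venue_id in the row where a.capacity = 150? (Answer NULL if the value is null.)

FULL OUTER JOIN keeps every row from both sides; unmatched rows get NULL for the other side's columns.
Matching on a.venue_id = b.venue_id.
- a row (venue_id=1): no match → kept, b columns NULL.
- a row (venue_id=4): no match → kept, b columns NULL.
- a row (venue_id=4): no match → kept, b columns NULL.
- a row (venue_id=2): no match → kept, b columns NULL.
- 3 b row(s) had no a match → kept, a columns NULL.

NULL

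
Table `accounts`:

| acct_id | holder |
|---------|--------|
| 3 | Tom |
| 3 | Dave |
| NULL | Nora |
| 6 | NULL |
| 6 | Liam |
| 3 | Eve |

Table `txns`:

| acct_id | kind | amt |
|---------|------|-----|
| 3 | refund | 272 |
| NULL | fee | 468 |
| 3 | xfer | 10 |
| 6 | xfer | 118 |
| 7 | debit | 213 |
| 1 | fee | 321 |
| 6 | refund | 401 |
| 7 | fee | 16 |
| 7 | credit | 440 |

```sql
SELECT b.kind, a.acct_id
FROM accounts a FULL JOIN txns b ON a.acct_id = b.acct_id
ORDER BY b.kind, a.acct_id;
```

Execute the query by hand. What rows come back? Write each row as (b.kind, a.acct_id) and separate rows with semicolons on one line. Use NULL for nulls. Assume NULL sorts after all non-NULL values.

FULL OUTER JOIN keeps every row from both sides; unmatched rows get NULL for the other side's columns.
Matching on a.acct_id = b.acct_id. A NULL in a compared column never satisfies the condition.
- acct_id=3: 2 matching b row(s), so 2 row(s) emitted.
- acct_id=3: 2 matching b row(s), so 2 row(s) emitted.
- acct_id=NULL: no b row matches, row kept with b columns NULL.
- acct_id=6: 2 matching b row(s), so 2 row(s) emitted.
- acct_id=6: 2 matching b row(s), so 2 row(s) emitted.
- acct_id=3: 2 matching b row(s), so 2 row(s) emitted.
- 5 row(s) from b found no a partner → padded with NULL.

(credit, NULL); (debit, NULL); (fee, NULL); (fee, NULL); (fee, NULL); (refund, 3); (refund, 3); (refund, 3); (refund, 6); (refund, 6); (xfer, 3); (xfer, 3); (xfer, 3); (xfer, 6); (xfer, 6); (NULL, NULL)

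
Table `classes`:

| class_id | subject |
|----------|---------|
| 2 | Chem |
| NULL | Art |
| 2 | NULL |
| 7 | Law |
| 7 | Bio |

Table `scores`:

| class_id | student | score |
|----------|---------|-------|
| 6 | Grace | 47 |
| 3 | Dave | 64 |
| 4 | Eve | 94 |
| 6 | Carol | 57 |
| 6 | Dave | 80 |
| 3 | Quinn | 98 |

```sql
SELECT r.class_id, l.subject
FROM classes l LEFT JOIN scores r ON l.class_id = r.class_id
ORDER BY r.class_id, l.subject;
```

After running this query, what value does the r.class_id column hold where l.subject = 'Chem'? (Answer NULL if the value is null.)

NULL

LEFT JOIN keeps every row from `classes`; unmatched rows get NULL for `scores`'s columns.
Matching on l.class_id = r.class_id. A NULL in a compared column never satisfies the condition.
- class_id=2: no r row matches, row kept with r columns NULL.
- class_id=NULL: no r row matches, row kept with r columns NULL.
- class_id=2: no r row matches, row kept with r columns NULL.
- class_id=7: no r row matches, row kept with r columns NULL.
- class_id=7: no r row matches, row kept with r columns NULL.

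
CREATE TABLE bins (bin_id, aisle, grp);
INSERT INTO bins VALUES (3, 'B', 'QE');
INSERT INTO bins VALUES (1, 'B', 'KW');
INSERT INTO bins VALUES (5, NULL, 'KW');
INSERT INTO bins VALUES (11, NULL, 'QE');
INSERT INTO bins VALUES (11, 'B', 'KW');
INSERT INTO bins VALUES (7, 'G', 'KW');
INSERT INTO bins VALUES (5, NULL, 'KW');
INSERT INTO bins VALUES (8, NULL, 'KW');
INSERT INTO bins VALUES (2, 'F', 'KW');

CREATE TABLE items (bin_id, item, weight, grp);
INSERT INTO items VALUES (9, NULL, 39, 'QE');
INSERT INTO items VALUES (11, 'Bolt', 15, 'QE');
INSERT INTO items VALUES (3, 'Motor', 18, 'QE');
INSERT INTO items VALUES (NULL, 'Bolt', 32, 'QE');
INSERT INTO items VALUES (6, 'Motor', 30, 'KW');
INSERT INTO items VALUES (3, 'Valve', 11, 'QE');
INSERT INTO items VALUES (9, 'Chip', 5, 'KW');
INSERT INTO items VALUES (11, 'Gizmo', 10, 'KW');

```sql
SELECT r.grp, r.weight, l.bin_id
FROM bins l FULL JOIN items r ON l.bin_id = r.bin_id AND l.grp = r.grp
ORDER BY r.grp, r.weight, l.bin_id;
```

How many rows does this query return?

FULL OUTER JOIN keeps every row from both sides; unmatched rows get NULL for the other side's columns.
Matching on l.bin_id = r.bin_id AND l.grp = r.grp. A NULL in a compared column never satisfies the condition.
- l[0] bin_id=3, grp=QE → 2 match(es) in r → 2 row(s).
- l[1] bin_id=1, grp=KW → no match; kept with NULLs on the r side.
- l[2] bin_id=5, grp=KW → no match; kept with NULLs on the r side.
- l[3] bin_id=11, grp=QE → 1 match(es) in r → 1 row(s).
- l[4] bin_id=11, grp=KW → 1 match(es) in r → 1 row(s).
- l[5] bin_id=7, grp=KW → no match; kept with NULLs on the r side.
- l[6] bin_id=5, grp=KW → no match; kept with NULLs on the r side.
- l[7] bin_id=8, grp=KW → no match; kept with NULLs on the r side.
- l[8] bin_id=2, grp=KW → no match; kept with NULLs on the r side.
- plus 4 unmatched r row(s), each kept with NULL l columns.
Total: 4 matched + 10 padded = 14 rows.

14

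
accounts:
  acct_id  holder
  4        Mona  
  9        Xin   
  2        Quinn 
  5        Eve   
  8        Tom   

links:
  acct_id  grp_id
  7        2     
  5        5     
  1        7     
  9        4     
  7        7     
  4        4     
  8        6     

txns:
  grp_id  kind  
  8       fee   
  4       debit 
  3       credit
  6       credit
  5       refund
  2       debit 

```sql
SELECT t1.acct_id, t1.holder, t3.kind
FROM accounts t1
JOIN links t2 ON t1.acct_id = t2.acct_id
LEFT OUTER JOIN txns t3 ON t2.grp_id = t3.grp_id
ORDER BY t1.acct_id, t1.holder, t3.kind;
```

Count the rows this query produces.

Step 1 — t1 INNER JOIN t2 on acct_id → 4 row(s).
Then LEFT JOIN `txns t3` on grp_id: each of those 4 rows is kept; rows whose t2.grp_id has no match in t3 get NULL for t3's columns.
Result: 4 row(s).

4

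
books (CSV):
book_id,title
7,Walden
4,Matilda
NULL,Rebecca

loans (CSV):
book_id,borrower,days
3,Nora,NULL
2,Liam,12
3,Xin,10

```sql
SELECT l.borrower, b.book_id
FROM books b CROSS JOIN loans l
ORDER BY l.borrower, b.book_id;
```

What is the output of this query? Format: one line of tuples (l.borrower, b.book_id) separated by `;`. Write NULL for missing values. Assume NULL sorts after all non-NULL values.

(Liam, 4); (Liam, 7); (Liam, NULL); (Nora, 4); (Nora, 7); (Nora, NULL); (Xin, 4); (Xin, 7); (Xin, NULL)

CROSS JOIN pairs every row of `books` with every row of `loans`: 3 × 3 = 9 rows.
After projecting and ordering:
l.borrower | b.book_id
Liam | 4
Liam | 7
Liam | NULL
Nora | 4
Nora | 7
Nora | NULL
Xin | 4
Xin | 7
Xin | NULL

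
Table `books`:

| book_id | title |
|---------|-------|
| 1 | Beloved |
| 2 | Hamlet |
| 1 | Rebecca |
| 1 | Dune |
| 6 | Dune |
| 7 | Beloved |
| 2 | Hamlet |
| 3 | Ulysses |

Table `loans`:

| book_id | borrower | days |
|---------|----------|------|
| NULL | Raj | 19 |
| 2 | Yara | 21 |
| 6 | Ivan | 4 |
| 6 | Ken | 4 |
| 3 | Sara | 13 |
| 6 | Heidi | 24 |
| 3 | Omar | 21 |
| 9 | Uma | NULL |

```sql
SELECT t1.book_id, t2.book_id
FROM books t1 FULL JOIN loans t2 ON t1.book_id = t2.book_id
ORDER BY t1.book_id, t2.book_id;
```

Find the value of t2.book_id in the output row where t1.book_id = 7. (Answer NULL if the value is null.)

NULL

FULL OUTER JOIN keeps every row from both sides; unmatched rows get NULL for the other side's columns.
Matching on t1.book_id = t2.book_id. A NULL in a compared column never satisfies the condition.
Matched pairs: 7; unmatched t1 rows kept: 4; unmatched t2 rows kept: 2.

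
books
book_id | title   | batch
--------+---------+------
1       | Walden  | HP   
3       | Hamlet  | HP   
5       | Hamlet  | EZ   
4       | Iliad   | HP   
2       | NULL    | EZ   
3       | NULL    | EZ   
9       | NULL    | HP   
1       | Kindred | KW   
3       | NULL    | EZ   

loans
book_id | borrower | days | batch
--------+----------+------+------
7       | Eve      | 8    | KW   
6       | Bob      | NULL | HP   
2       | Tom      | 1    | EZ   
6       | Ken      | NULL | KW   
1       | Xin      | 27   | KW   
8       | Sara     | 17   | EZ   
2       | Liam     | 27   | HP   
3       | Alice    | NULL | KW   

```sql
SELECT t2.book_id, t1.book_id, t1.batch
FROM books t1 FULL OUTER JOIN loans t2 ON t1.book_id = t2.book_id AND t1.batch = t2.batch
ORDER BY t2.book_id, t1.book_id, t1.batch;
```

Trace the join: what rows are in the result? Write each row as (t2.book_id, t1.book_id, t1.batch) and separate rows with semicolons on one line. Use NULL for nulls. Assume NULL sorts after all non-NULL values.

(1, 1, KW); (2, 2, EZ); (2, NULL, NULL); (3, NULL, NULL); (6, NULL, NULL); (6, NULL, NULL); (7, NULL, NULL); (8, NULL, NULL); (NULL, 1, HP); (NULL, 3, EZ); (NULL, 3, EZ); (NULL, 3, HP); (NULL, 4, HP); (NULL, 5, EZ); (NULL, 9, HP)

FULL OUTER JOIN keeps every row from both sides; unmatched rows get NULL for the other side's columns.
Matching on t1.book_id = t2.book_id AND t1.batch = t2.batch.
- t1[0] book_id=1, batch=HP → no match; kept with NULLs on the t2 side.
- t1[1] book_id=3, batch=HP → no match; kept with NULLs on the t2 side.
- t1[2] book_id=5, batch=EZ → no match; kept with NULLs on the t2 side.
- t1[3] book_id=4, batch=HP → no match; kept with NULLs on the t2 side.
- t1[4] book_id=2, batch=EZ → 1 match(es) in t2 → 1 row(s).
- t1[5] book_id=3, batch=EZ → no match; kept with NULLs on the t2 side.
- t1[6] book_id=9, batch=HP → no match; kept with NULLs on the t2 side.
- t1[7] book_id=1, batch=KW → 1 match(es) in t2 → 1 row(s).
- t1[8] book_id=3, batch=EZ → no match; kept with NULLs on the t2 side.
- 6 t2 row(s) had no t1 match → kept, t1 columns NULL.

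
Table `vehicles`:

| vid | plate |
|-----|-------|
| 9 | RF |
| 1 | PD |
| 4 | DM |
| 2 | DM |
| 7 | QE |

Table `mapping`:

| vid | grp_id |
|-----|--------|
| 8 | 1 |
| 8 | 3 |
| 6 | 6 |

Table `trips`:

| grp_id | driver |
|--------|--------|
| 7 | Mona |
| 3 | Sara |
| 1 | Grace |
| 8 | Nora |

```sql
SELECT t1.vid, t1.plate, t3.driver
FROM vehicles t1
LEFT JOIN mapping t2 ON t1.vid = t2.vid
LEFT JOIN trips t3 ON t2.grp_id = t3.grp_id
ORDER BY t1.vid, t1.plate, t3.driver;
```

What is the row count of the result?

5

Step 1 — t1 LEFT JOIN t2 on vid → 5 row(s).
Then LEFT JOIN `trips t3` on grp_id: each of those 5 rows is kept; rows whose t2.grp_id has no match in t3 get NULL for t3's columns.
Result: 5 row(s).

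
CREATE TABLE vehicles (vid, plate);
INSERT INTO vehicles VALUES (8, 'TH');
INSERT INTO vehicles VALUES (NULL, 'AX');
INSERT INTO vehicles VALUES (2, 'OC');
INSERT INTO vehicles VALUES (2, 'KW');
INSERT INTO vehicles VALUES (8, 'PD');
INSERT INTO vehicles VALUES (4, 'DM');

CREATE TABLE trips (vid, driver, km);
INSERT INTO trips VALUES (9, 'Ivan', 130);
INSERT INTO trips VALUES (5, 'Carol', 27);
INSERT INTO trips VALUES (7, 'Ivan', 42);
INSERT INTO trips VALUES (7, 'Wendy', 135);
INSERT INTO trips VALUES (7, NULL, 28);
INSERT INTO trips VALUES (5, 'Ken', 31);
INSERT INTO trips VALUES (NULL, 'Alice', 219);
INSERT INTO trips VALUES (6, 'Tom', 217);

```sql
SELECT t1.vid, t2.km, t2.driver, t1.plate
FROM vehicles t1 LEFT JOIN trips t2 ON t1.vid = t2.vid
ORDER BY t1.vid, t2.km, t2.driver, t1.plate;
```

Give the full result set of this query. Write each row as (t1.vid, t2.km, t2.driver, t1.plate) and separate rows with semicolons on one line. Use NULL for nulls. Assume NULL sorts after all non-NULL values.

(2, NULL, NULL, KW); (2, NULL, NULL, OC); (4, NULL, NULL, DM); (8, NULL, NULL, PD); (8, NULL, NULL, TH); (NULL, NULL, NULL, AX)

LEFT JOIN keeps every row from `vehicles`; unmatched rows get NULL for `trips`'s columns.
Matching on t1.vid = t2.vid. A NULL in a compared column never satisfies the condition.
Matched pairs: 0; unmatched t1 rows kept: 6.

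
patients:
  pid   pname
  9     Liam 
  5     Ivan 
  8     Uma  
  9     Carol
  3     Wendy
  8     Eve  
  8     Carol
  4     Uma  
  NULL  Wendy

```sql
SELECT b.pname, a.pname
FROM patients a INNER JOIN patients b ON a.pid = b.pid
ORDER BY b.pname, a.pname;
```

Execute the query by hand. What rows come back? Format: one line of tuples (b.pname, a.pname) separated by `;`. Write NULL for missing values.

(Carol, Carol); (Carol, Carol); (Carol, Eve); (Carol, Liam); (Carol, Uma); (Eve, Carol); (Eve, Eve); (Eve, Uma); (Ivan, Ivan); (Liam, Carol); (Liam, Liam); (Uma, Carol); (Uma, Eve); (Uma, Uma); (Uma, Uma); (Wendy, Wendy)

INNER JOIN keeps only pairs where the ON condition holds.
Matching on a.pid = b.pid. A NULL in a compared column never satisfies the condition.
Matched pairs: 16.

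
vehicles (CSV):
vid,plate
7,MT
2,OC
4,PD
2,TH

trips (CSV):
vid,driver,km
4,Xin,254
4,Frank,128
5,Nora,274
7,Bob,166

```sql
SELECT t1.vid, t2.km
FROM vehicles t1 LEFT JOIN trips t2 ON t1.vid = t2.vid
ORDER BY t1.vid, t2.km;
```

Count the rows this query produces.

LEFT JOIN keeps every row from `vehicles`; unmatched rows get NULL for `trips`'s columns.
Matching on t1.vid = t2.vid.
- t1[0] vid=7 → 1 match(es) in t2 → 1 row(s).
- t1[1] vid=2 → no match; kept with NULLs on the t2 side.
- t1[2] vid=4 → 2 match(es) in t2 → 2 row(s).
- t1[3] vid=2 → no match; kept with NULLs on the t2 side.
Total: 3 matched + 2 padded = 5 rows.

5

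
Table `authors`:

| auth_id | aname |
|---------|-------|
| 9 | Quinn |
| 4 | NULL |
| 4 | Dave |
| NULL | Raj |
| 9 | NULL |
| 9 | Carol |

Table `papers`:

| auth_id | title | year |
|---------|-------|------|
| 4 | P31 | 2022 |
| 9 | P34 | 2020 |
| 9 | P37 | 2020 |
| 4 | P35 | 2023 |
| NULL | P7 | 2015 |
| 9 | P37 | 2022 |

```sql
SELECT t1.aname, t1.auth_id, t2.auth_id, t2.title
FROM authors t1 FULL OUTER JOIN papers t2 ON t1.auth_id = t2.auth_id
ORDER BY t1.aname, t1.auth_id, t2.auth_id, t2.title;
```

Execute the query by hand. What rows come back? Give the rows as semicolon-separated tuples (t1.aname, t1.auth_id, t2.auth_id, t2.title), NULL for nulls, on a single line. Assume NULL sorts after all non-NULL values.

FULL OUTER JOIN keeps every row from both sides; unmatched rows get NULL for the other side's columns.
Matching on t1.auth_id = t2.auth_id. A NULL in a compared column never satisfies the condition.
Matched pairs: 13; unmatched t1 rows kept: 1; unmatched t2 rows kept: 1.

(Carol, 9, 9, P34); (Carol, 9, 9, P37); (Carol, 9, 9, P37); (Dave, 4, 4, P31); (Dave, 4, 4, P35); (Quinn, 9, 9, P34); (Quinn, 9, 9, P37); (Quinn, 9, 9, P37); (Raj, NULL, NULL, NULL); (NULL, 4, 4, P31); (NULL, 4, 4, P35); (NULL, 9, 9, P34); (NULL, 9, 9, P37); (NULL, 9, 9, P37); (NULL, NULL, NULL, P7)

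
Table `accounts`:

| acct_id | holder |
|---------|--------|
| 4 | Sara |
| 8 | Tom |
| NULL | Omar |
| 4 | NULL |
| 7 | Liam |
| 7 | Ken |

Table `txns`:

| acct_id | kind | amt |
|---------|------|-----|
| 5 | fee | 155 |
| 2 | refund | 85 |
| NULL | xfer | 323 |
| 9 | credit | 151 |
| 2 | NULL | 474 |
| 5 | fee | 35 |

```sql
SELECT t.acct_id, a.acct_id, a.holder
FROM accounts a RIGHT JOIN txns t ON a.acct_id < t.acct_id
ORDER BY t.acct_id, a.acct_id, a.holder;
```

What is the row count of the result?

12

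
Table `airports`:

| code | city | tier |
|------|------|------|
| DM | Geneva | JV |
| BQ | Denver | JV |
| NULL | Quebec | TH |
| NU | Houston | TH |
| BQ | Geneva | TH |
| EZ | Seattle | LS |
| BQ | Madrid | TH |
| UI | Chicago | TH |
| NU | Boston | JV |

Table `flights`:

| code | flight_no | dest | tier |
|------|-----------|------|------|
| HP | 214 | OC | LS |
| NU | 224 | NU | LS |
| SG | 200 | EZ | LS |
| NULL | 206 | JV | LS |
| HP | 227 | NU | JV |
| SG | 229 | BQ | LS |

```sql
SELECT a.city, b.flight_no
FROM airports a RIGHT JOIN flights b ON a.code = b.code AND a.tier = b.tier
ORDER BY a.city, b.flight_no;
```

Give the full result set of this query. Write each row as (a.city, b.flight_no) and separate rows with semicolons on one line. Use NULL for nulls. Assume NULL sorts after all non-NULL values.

(NULL, 200); (NULL, 206); (NULL, 214); (NULL, 224); (NULL, 227); (NULL, 229)

RIGHT JOIN keeps every row from `flights`; unmatched rows get NULL for `airports`'s columns.
Matching on a.code = b.code AND a.tier = b.tier. A NULL in a compared column never satisfies the condition.
- a (code=DM, tier=JV) has no partner in b.
- a (code=BQ, tier=JV) has no partner in b.
- a (code=NULL, tier=TH) has no partner in b.
- a (code=NU, tier=TH) has no partner in b.
- a (code=BQ, tier=TH) has no partner in b.
- a (code=EZ, tier=LS) has no partner in b.
- a (code=BQ, tier=TH) has no partner in b.
- a (code=UI, tier=TH) has no partner in b.
- a (code=NU, tier=JV) has no partner in b.
- 6 row(s) from b found no a partner → padded with NULL.
After projecting and ordering:
a.city | b.flight_no
NULL | 200
NULL | 206
NULL | 214
NULL | 224
NULL | 227
NULL | 229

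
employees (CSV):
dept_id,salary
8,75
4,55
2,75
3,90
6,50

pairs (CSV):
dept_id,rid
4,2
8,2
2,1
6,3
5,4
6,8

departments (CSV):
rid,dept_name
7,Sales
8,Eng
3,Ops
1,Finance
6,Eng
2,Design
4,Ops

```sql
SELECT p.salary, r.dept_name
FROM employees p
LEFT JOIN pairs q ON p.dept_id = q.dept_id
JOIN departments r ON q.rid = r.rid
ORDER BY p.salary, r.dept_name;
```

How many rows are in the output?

Joins associate left-to-right: employees LEFT JOIN pairs on dept_id gives 6 intermediate row(s).
Then INNER JOIN `departments r` on rid: keep only rows whose q.rid appears in r.
Result: 5 row(s).

5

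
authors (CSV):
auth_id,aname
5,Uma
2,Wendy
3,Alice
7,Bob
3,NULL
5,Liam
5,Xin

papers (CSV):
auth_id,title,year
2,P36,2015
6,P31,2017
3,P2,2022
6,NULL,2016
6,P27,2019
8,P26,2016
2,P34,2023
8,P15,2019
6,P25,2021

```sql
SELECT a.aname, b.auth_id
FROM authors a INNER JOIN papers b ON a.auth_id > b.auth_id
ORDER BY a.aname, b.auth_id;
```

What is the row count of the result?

20

INNER JOIN keeps only pairs where the ON condition holds.
Matching on a.auth_id > b.auth_id.
- a (auth_id=5) pairs with 3 row(s) of b.
- a (auth_id=2) has no partner → excluded.
- a (auth_id=3) pairs with 2 row(s) of b.
- a (auth_id=7) pairs with 7 row(s) of b.
- a (auth_id=3) pairs with 2 row(s) of b.
- a (auth_id=5) pairs with 3 row(s) of b.
- a (auth_id=5) pairs with 3 row(s) of b.
Total: 20 rows.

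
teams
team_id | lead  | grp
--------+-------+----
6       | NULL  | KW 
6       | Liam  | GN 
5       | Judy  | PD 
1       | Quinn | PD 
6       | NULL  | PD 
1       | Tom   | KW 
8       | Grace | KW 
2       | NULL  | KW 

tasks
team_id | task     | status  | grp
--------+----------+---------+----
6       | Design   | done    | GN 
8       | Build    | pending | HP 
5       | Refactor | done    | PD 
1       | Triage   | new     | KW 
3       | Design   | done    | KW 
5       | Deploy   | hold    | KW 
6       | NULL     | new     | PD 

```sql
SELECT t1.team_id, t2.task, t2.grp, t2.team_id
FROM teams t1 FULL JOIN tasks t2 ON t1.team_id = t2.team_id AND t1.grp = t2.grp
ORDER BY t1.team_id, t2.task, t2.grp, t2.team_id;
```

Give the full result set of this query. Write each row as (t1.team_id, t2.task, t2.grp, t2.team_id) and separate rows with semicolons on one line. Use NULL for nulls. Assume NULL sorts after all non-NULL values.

FULL OUTER JOIN keeps every row from both sides; unmatched rows get NULL for the other side's columns.
Matching on t1.team_id = t2.team_id AND t1.grp = t2.grp.
- t1[0] team_id=6, grp=KW → no match; kept with NULLs on the t2 side.
- t1[1] team_id=6, grp=GN → 1 match(es) in t2 → 1 row(s).
- t1[2] team_id=5, grp=PD → 1 match(es) in t2 → 1 row(s).
- t1[3] team_id=1, grp=PD → no match; kept with NULLs on the t2 side.
- t1[4] team_id=6, grp=PD → 1 match(es) in t2 → 1 row(s).
- t1[5] team_id=1, grp=KW → 1 match(es) in t2 → 1 row(s).
- t1[6] team_id=8, grp=KW → no match; kept with NULLs on the t2 side.
- t1[7] team_id=2, grp=KW → no match; kept with NULLs on the t2 side.
- plus 3 unmatched t2 row(s), each kept with NULL t1 columns.

(1, Triage, KW, 1); (1, NULL, NULL, NULL); (2, NULL, NULL, NULL); (5, Refactor, PD, 5); (6, Design, GN, 6); (6, NULL, PD, 6); (6, NULL, NULL, NULL); (8, NULL, NULL, NULL); (NULL, Build, HP, 8); (NULL, Deploy, KW, 5); (NULL, Design, KW, 3)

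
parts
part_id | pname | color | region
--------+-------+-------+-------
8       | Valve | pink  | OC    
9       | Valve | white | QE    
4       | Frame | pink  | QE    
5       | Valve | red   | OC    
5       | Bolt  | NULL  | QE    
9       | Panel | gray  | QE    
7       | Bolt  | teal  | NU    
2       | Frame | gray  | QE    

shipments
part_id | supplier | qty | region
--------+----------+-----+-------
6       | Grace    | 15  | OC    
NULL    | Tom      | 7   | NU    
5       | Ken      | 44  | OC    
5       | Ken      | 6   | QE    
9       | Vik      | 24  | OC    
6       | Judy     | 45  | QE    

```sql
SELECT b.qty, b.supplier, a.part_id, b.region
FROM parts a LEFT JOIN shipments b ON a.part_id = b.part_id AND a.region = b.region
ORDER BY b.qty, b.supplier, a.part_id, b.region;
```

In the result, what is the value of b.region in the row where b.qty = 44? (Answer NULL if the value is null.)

OC

LEFT JOIN keeps every row from `parts`; unmatched rows get NULL for `shipments`'s columns.
Matching on a.part_id = b.part_id AND a.region = b.region. A NULL in a compared column never satisfies the condition.
- a[0] part_id=8, region=OC → no match; kept with NULLs on the b side.
- a[1] part_id=9, region=QE → no match; kept with NULLs on the b side.
- a[2] part_id=4, region=QE → no match; kept with NULLs on the b side.
- a[3] part_id=5, region=OC → 1 match(es) in b → 1 row(s).
- a[4] part_id=5, region=QE → 1 match(es) in b → 1 row(s).
- a[5] part_id=9, region=QE → no match; kept with NULLs on the b side.
- a[6] part_id=7, region=NU → no match; kept with NULLs on the b side.
- a[7] part_id=2, region=QE → no match; kept with NULLs on the b side.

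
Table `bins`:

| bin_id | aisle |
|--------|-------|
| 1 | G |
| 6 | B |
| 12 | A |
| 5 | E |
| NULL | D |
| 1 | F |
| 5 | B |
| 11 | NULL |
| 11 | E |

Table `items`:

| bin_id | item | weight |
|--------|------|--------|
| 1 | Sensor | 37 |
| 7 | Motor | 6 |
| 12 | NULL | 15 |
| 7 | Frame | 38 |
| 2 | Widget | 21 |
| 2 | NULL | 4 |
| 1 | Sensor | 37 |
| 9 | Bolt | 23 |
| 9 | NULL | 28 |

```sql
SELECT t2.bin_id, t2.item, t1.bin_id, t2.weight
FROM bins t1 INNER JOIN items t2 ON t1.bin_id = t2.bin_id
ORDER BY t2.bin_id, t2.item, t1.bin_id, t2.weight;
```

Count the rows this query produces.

5

INNER JOIN keeps only pairs where the ON condition holds.
Matching on t1.bin_id = t2.bin_id. A NULL in a compared column never satisfies the condition.
- bin_id=1: 2 matching t2 row(s), so 2 row(s) emitted.
- bin_id=6: no matching t2 row, dropped.
- bin_id=12: 1 matching t2 row(s), so 1 row(s) emitted.
- bin_id=5: no matching t2 row, dropped.
- bin_id=NULL: no matching t2 row, dropped.
- bin_id=1: 2 matching t2 row(s), so 2 row(s) emitted.
- bin_id=5: no matching t2 row, dropped.
- bin_id=11: no matching t2 row, dropped.
- bin_id=11: no matching t2 row, dropped.
Total: 5 rows.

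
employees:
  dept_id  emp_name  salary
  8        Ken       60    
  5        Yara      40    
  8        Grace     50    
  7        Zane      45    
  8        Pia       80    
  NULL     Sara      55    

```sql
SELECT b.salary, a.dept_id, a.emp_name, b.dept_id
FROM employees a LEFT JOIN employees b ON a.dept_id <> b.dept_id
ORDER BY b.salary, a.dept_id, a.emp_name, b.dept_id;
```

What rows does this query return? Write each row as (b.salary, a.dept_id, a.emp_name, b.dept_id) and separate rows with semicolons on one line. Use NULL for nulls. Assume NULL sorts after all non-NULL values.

(40, 7, Zane, 5); (40, 8, Grace, 5); (40, 8, Ken, 5); (40, 8, Pia, 5); (45, 5, Yara, 7); (45, 8, Grace, 7); (45, 8, Ken, 7); (45, 8, Pia, 7); (50, 5, Yara, 8); (50, 7, Zane, 8); (60, 5, Yara, 8); (60, 7, Zane, 8); (80, 5, Yara, 8); (80, 7, Zane, 8); (NULL, NULL, Sara, NULL)

LEFT JOIN keeps every row from `employees a`; unmatched rows get NULL for `employees b`'s columns.
Matching on a.dept_id <> b.dept_id. A NULL in a compared column never satisfies the condition.
- dept_id=8: 2 matching b row(s), so 2 row(s) emitted.
- dept_id=5: 4 matching b row(s), so 4 row(s) emitted.
- dept_id=8: 2 matching b row(s), so 2 row(s) emitted.
- dept_id=7: 4 matching b row(s), so 4 row(s) emitted.
- dept_id=8: 2 matching b row(s), so 2 row(s) emitted.
- dept_id=NULL: no b row matches, row kept with b columns NULL.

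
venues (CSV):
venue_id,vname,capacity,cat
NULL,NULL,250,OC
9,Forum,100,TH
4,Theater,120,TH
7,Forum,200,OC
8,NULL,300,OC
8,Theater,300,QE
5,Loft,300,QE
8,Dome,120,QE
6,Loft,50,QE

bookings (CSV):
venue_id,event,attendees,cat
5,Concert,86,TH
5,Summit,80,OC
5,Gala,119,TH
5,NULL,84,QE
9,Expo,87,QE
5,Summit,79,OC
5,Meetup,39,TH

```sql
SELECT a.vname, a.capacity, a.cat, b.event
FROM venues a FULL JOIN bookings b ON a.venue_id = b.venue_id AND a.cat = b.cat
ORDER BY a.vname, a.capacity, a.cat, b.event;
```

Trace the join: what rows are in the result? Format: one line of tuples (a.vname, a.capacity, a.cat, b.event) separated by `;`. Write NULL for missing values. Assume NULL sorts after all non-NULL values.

FULL OUTER JOIN keeps every row from both sides; unmatched rows get NULL for the other side's columns.
Matching on a.venue_id = b.venue_id AND a.cat = b.cat. A NULL in a compared column never satisfies the condition.
- a[0] venue_id=NULL, cat=OC → no match; kept with NULLs on the b side.
- a[1] venue_id=9, cat=TH → no match; kept with NULLs on the b side.
- a[2] venue_id=4, cat=TH → no match; kept with NULLs on the b side.
- a[3] venue_id=7, cat=OC → no match; kept with NULLs on the b side.
- a[4] venue_id=8, cat=OC → no match; kept with NULLs on the b side.
- a[5] venue_id=8, cat=QE → no match; kept with NULLs on the b side.
- a[6] venue_id=5, cat=QE → 1 match(es) in b → 1 row(s).
- a[7] venue_id=8, cat=QE → no match; kept with NULLs on the b side.
- a[8] venue_id=6, cat=QE → no match; kept with NULLs on the b side.
- plus 6 unmatched b row(s), each kept with NULL a columns.

(Dome, 120, QE, NULL); (Forum, 100, TH, NULL); (Forum, 200, OC, NULL); (Loft, 50, QE, NULL); (Loft, 300, QE, NULL); (Theater, 120, TH, NULL); (Theater, 300, QE, NULL); (NULL, 250, OC, NULL); (NULL, 300, OC, NULL); (NULL, NULL, NULL, Concert); (NULL, NULL, NULL, Expo); (NULL, NULL, NULL, Gala); (NULL, NULL, NULL, Meetup); (NULL, NULL, NULL, Summit); (NULL, NULL, NULL, Summit)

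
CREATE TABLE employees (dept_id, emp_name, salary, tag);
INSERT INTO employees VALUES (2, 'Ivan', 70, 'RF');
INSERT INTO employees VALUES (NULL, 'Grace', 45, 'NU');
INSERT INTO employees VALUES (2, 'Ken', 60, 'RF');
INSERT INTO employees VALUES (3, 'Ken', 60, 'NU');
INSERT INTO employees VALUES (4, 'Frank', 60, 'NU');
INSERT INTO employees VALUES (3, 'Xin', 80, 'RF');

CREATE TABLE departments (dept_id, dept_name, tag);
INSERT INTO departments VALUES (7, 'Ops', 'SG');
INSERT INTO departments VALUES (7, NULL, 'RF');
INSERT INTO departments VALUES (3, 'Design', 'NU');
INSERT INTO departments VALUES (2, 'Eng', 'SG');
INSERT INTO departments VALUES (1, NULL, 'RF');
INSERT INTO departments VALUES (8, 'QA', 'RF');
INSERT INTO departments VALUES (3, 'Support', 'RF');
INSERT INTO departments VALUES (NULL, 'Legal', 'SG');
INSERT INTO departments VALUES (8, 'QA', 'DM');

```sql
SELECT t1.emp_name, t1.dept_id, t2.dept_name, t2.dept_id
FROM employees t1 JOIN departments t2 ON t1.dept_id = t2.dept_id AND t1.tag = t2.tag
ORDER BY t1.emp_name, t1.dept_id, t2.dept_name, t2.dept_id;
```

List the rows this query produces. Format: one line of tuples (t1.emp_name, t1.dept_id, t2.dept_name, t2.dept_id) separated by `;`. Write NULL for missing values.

(Ken, 3, Design, 3); (Xin, 3, Support, 3)

INNER JOIN keeps only pairs where the ON condition holds.
Matching on t1.dept_id = t2.dept_id AND t1.tag = t2.tag. A NULL in a compared column never satisfies the condition.
Matched pairs: 2.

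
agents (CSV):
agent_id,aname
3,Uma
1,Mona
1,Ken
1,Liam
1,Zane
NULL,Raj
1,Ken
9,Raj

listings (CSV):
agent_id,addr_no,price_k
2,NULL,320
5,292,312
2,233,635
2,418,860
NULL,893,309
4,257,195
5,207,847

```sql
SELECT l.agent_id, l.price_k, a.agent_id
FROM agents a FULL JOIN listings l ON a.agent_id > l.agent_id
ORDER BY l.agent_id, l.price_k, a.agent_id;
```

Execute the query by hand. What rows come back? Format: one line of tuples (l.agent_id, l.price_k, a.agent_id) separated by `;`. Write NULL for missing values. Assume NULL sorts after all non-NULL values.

(2, 320, 3); (2, 320, 9); (2, 635, 3); (2, 635, 9); (2, 860, 3); (2, 860, 9); (4, 195, 9); (5, 312, 9); (5, 847, 9); (NULL, 309, NULL); (NULL, NULL, 1); (NULL, NULL, 1); (NULL, NULL, 1); (NULL, NULL, 1); (NULL, NULL, 1); (NULL, NULL, NULL)

FULL OUTER JOIN keeps every row from both sides; unmatched rows get NULL for the other side's columns.
Matching on a.agent_id > l.agent_id. A NULL in a compared column never satisfies the condition.
- agent_id=3: 3 matching l row(s), so 3 row(s) emitted.
- agent_id=1: no l row matches, row kept with l columns NULL.
- agent_id=1: no l row matches, row kept with l columns NULL.
- agent_id=1: no l row matches, row kept with l columns NULL.
- agent_id=1: no l row matches, row kept with l columns NULL.
- agent_id=NULL: no l row matches, row kept with l columns NULL.
- agent_id=1: no l row matches, row kept with l columns NULL.
- agent_id=9: 6 matching l row(s), so 6 row(s) emitted.
- 1 row(s) from l found no a partner → padded with NULL.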